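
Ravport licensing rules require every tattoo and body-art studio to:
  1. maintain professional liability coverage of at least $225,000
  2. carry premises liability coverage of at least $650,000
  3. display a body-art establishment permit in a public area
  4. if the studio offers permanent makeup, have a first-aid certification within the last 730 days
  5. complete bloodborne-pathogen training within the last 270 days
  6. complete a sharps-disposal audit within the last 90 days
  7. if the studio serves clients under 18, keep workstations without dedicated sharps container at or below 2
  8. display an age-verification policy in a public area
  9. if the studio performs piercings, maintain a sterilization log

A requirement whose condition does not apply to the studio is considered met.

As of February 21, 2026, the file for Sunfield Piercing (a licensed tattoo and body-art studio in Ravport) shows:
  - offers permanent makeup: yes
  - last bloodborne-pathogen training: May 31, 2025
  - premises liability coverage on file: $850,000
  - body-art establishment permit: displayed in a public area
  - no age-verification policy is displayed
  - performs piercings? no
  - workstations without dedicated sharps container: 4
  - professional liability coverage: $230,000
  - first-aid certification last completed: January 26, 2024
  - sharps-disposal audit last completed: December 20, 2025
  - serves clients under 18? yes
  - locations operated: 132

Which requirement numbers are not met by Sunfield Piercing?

4, 7, 8

1. professional liability coverage $230,000 ≥ $225,000 → met
2. premises liability coverage $850,000 ≥ $650,000 → met
3. body-art establishment permit present → met
4. condition 'offers permanent makeup' holds; first-aid certification 757 days ago vs limit 730 → not met
5. bloodborne-pathogen training 266 days ago vs limit 270 → met
6. sharps-disposal audit 63 days ago vs limit 90 → met
7. condition 'serves clients under 18' holds; workstations without dedicated sharps container 4 > 2 → not met
8. age-verification policy absent → not met
9. condition 'performs piercings' does not hold → requirement n/a → met
Not met: 4, 7, 8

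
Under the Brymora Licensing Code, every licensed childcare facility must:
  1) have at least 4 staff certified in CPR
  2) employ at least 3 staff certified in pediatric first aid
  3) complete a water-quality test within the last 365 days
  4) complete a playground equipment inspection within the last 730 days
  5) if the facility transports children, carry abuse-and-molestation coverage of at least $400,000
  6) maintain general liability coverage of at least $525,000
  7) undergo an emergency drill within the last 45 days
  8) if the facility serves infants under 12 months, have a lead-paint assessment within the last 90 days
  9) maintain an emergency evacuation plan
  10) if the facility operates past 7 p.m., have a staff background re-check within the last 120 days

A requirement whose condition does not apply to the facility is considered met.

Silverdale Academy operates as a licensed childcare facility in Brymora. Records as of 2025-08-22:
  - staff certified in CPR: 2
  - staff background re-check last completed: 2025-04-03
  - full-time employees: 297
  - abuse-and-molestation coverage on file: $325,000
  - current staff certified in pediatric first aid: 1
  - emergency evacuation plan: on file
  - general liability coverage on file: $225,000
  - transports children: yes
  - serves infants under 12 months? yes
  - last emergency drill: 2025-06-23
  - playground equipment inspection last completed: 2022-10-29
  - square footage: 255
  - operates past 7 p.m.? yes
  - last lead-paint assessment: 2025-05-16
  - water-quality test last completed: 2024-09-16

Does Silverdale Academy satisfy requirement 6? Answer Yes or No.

No

6. general liability coverage $225,000 < $525,000 → not met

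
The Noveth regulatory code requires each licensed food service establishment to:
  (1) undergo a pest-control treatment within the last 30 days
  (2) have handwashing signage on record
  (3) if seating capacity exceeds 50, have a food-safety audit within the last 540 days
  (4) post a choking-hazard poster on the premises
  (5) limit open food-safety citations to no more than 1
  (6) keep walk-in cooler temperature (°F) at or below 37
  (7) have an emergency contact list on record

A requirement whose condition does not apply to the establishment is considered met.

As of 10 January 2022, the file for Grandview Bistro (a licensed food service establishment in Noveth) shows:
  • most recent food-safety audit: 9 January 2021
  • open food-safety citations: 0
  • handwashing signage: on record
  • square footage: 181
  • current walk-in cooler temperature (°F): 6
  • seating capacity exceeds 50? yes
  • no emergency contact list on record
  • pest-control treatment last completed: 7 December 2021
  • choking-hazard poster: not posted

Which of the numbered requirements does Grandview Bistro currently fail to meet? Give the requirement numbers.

1. pest-control treatment 34 days ago vs limit 30 → not met
2. handwashing signage present → met
3. condition 'seating capacity exceeds 50' holds; food-safety audit 366 days ago vs limit 540 → met
4. choking-hazard poster absent → not met
5. open food-safety citations 0 ≤ 1 → met
6. walk-in cooler temperature (°F) 6 ≤ 37 → met
7. emergency contact list absent → not met
Not met: 1, 4, 7

1, 4, 7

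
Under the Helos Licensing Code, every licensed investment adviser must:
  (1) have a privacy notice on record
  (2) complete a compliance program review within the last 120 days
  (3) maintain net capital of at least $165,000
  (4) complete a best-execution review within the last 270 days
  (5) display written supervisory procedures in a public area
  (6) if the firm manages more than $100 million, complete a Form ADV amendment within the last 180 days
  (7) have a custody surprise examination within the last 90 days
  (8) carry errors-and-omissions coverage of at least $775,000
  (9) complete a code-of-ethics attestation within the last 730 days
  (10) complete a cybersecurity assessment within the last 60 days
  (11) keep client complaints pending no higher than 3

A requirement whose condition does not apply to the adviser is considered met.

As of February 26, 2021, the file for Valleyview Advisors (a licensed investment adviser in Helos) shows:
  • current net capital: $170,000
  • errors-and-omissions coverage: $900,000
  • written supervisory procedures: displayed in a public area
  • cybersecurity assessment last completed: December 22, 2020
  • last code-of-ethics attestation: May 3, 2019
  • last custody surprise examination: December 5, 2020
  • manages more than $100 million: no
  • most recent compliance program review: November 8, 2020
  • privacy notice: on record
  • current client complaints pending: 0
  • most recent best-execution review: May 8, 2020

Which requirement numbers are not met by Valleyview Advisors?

1. privacy notice present → met
2. compliance program review 110 days ago vs limit 120 → met
3. net capital $170,000 ≥ $165,000 → met
4. best-execution review 294 days ago vs limit 270 → not met
5. written supervisory procedures present → met
6. condition 'manages more than $100 million' does not hold → requirement n/a → met
7. custody surprise examination 83 days ago vs limit 90 → met
8. errors-and-omissions coverage $900,000 ≥ $775,000 → met
9. code-of-ethics attestation 665 days ago vs limit 730 → met
10. cybersecurity assessment 66 days ago vs limit 60 → not met
11. client complaints pending 0 ≤ 3 → met
Not met: 4, 10

4, 10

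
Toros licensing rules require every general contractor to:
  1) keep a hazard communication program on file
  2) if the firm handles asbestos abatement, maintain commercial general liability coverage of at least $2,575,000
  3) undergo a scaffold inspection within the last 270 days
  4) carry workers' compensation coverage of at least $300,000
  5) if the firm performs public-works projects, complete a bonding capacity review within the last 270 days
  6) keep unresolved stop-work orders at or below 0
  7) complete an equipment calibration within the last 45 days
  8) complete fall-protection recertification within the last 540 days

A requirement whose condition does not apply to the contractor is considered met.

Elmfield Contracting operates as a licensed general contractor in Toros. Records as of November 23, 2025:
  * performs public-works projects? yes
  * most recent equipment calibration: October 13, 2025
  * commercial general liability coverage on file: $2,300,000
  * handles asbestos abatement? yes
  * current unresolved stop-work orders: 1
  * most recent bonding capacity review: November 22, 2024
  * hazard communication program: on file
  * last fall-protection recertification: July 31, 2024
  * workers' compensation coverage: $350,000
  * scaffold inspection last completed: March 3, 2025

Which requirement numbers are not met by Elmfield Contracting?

2, 5, 6

1. hazard communication program present → met
2. condition 'handles asbestos abatement' holds; commercial general liability coverage $2,300,000 < $2,575,000 → not met
3. scaffold inspection 265 days ago vs limit 270 → met
4. workers' compensation coverage $350,000 ≥ $300,000 → met
5. condition 'performs public-works projects' holds; bonding capacity review 366 days ago vs limit 270 → not met
6. unresolved stop-work orders 1 > 0 → not met
7. equipment calibration 41 days ago vs limit 45 → met
8. fall-protection recertification 480 days ago vs limit 540 → met
Not met: 2, 5, 6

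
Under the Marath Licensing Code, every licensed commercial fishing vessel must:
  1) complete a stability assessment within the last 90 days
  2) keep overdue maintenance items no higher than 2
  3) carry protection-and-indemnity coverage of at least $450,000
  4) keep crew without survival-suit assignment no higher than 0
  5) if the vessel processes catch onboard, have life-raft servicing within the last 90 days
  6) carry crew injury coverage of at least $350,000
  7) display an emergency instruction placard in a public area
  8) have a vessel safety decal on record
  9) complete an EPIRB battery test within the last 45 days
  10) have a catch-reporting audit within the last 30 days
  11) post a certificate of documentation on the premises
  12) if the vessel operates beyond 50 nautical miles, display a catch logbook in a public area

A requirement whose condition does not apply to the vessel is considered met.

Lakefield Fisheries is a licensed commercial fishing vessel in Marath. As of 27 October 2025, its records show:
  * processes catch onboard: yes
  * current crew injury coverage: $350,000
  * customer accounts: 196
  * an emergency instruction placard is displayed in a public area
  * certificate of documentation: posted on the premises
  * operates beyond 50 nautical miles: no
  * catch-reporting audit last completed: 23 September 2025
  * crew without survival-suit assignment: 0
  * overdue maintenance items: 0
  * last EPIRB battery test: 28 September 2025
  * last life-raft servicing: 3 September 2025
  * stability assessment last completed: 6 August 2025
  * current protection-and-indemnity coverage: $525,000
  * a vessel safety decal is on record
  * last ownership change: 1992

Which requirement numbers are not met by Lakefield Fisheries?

10

1. stability assessment 82 days ago vs limit 90 → met
2. overdue maintenance items 0 ≤ 2 → met
3. protection-and-indemnity coverage $525,000 ≥ $450,000 → met
4. crew without survival-suit assignment 0 ≤ 0 → met
5. condition 'processes catch onboard' holds; life-raft servicing 54 days ago vs limit 90 → met
6. crew injury coverage $350,000 ≥ $350,000 → met
7. emergency instruction placard present → met
8. vessel safety decal present → met
9. EPIRB battery test 29 days ago vs limit 45 → met
10. catch-reporting audit 34 days ago vs limit 30 → not met
11. certificate of documentation present → met
12. condition 'operates beyond 50 nautical miles' does not hold → requirement n/a → met
Not met: 10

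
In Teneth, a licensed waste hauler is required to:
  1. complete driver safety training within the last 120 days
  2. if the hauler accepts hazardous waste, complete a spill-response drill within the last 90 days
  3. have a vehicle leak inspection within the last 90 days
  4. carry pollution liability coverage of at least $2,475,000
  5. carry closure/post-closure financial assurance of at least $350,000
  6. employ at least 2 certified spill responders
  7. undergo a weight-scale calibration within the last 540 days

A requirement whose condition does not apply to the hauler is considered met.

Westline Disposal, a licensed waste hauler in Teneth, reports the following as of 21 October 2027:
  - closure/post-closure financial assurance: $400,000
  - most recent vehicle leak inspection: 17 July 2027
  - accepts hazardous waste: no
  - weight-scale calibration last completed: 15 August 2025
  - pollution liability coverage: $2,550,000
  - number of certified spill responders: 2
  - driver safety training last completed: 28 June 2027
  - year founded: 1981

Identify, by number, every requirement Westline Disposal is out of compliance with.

1. driver safety training 115 days ago vs limit 120 → met
2. condition 'accepts hazardous waste' does not hold → requirement n/a → met
3. vehicle leak inspection 96 days ago vs limit 90 → not met
4. pollution liability coverage $2,550,000 ≥ $2,475,000 → met
5. closure/post-closure financial assurance $400,000 ≥ $350,000 → met
6. certified spill responders 2 ≥ 2 → met
7. weight-scale calibration 797 days ago vs limit 540 → not met
Not met: 3, 7

3, 7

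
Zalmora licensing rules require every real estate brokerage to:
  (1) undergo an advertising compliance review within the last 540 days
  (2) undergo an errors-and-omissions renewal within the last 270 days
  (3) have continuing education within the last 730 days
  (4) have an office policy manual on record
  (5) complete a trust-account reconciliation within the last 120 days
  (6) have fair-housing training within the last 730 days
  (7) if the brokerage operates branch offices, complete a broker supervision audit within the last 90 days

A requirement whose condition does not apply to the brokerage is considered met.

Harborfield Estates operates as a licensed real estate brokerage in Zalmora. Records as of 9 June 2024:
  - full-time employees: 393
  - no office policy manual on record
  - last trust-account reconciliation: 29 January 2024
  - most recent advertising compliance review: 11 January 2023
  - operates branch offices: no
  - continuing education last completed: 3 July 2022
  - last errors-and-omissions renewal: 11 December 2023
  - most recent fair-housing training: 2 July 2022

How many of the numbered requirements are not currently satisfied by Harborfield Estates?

2

1. advertising compliance review 515 days ago vs limit 540 → met
2. errors-and-omissions renewal 181 days ago vs limit 270 → met
3. continuing education 707 days ago vs limit 730 → met
4. office policy manual absent → not met
5. trust-account reconciliation 132 days ago vs limit 120 → not met
6. fair-housing training 708 days ago vs limit 730 → met
7. condition 'operates branch offices' does not hold → requirement n/a → met
Not met: 2 of 7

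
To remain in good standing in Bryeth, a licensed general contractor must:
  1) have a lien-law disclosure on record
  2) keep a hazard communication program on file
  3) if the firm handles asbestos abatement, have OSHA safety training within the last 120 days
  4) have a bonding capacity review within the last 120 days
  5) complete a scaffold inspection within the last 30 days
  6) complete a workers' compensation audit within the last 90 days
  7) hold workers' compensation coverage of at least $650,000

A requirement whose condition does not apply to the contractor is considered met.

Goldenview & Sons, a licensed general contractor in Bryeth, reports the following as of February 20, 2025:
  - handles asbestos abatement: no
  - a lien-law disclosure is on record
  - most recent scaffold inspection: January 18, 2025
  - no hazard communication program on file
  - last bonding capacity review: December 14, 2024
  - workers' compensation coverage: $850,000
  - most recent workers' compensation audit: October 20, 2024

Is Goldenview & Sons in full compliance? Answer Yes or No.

1. lien-law disclosure present → met
2. hazard communication program absent → not met
3. condition 'handles asbestos abatement' does not hold → requirement n/a → met
4. bonding capacity review 68 days ago vs limit 120 → met
5. scaffold inspection 33 days ago vs limit 30 → not met
6. workers' compensation audit 123 days ago vs limit 90 → not met
7. workers' compensation coverage $850,000 ≥ $650,000 → met
Not met: 2, 5, 6

No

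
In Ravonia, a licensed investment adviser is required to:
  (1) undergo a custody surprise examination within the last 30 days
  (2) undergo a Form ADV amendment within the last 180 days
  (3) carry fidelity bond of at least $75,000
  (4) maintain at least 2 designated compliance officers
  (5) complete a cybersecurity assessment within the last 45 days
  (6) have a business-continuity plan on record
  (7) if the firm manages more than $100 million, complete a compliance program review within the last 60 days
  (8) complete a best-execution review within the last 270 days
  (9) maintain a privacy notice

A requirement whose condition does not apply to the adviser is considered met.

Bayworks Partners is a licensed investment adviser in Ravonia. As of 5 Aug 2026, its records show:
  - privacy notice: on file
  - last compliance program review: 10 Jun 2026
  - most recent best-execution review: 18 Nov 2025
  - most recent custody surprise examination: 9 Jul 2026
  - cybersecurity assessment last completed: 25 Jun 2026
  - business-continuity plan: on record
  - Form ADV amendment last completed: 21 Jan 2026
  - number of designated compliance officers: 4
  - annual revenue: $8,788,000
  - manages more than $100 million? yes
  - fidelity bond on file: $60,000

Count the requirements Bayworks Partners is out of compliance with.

1. custody surprise examination 27 days ago vs limit 30 → met
2. Form ADV amendment 196 days ago vs limit 180 → not met
3. fidelity bond $60,000 < $75,000 → not met
4. designated compliance officers 4 ≥ 2 → met
5. cybersecurity assessment 41 days ago vs limit 45 → met
6. business-continuity plan present → met
7. condition 'manages more than $100 million' holds; compliance program review 56 days ago vs limit 60 → met
8. best-execution review 260 days ago vs limit 270 → met
9. privacy notice present → met
Not met: 2 of 9

2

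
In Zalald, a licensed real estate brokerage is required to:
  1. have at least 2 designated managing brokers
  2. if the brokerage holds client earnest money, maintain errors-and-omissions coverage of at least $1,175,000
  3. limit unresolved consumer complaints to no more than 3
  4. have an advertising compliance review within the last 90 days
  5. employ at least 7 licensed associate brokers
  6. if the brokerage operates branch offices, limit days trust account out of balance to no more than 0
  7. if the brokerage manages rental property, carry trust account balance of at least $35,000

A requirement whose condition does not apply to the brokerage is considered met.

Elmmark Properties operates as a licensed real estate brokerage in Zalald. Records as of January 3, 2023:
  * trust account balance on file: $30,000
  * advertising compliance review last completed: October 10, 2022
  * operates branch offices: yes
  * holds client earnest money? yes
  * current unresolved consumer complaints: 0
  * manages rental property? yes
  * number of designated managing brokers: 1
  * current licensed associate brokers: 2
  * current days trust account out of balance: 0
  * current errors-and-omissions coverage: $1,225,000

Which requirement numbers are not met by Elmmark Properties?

1. designated managing brokers 1 < 2 → not met
2. condition 'holds client earnest money' holds; errors-and-omissions coverage $1,225,000 ≥ $1,175,000 → met
3. unresolved consumer complaints 0 ≤ 3 → met
4. advertising compliance review 85 days ago vs limit 90 → met
5. licensed associate brokers 2 < 7 → not met
6. condition 'operates branch offices' holds; days trust account out of balance 0 ≤ 0 → met
7. condition 'manages rental property' holds; trust account balance $30,000 < $35,000 → not met
Not met: 1, 5, 7

1, 5, 7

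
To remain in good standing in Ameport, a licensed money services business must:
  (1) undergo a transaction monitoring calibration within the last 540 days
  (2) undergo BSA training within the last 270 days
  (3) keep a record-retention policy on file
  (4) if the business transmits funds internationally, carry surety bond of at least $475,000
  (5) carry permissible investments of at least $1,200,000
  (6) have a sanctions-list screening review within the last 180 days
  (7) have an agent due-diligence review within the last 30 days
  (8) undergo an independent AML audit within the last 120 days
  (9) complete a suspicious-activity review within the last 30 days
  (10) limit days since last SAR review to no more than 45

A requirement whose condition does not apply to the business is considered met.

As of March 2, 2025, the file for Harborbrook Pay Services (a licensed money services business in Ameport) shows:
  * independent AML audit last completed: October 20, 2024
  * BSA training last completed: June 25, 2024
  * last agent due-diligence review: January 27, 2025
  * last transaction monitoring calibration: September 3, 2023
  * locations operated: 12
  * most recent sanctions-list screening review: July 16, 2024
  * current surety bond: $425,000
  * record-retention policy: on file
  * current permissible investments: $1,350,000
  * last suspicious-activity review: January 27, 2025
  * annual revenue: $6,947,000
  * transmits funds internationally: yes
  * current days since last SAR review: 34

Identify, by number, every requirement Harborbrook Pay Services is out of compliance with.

1, 4, 6, 7, 8, 9

1. transaction monitoring calibration 546 days ago vs limit 540 → not met
2. BSA training 250 days ago vs limit 270 → met
3. record-retention policy present → met
4. condition 'transmits funds internationally' holds; surety bond $425,000 < $475,000 → not met
5. permissible investments $1,350,000 ≥ $1,200,000 → met
6. sanctions-list screening review 229 days ago vs limit 180 → not met
7. agent due-diligence review 34 days ago vs limit 30 → not met
8. independent AML audit 133 days ago vs limit 120 → not met
9. suspicious-activity review 34 days ago vs limit 30 → not met
10. days since last SAR review 34 ≤ 45 → met
Not met: 1, 4, 6, 7, 8, 9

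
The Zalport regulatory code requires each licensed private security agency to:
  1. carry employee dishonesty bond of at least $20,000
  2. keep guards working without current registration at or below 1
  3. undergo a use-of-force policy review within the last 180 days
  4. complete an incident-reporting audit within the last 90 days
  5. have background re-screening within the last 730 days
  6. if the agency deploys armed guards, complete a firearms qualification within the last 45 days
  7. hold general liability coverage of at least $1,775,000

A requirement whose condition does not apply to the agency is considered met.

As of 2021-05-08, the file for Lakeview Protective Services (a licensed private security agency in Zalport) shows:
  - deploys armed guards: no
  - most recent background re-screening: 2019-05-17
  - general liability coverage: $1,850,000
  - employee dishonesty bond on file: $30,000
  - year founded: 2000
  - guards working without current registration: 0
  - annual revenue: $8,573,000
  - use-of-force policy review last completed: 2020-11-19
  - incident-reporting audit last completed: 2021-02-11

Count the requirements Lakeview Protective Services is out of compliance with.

1. employee dishonesty bond $30,000 ≥ $20,000 → met
2. guards working without current registration 0 ≤ 1 → met
3. use-of-force policy review 170 days ago vs limit 180 → met
4. incident-reporting audit 86 days ago vs limit 90 → met
5. background re-screening 722 days ago vs limit 730 → met
6. condition 'deploys armed guards' does not hold → requirement n/a → met
7. general liability coverage $1,850,000 ≥ $1,775,000 → met
Not met: 0 of 7

0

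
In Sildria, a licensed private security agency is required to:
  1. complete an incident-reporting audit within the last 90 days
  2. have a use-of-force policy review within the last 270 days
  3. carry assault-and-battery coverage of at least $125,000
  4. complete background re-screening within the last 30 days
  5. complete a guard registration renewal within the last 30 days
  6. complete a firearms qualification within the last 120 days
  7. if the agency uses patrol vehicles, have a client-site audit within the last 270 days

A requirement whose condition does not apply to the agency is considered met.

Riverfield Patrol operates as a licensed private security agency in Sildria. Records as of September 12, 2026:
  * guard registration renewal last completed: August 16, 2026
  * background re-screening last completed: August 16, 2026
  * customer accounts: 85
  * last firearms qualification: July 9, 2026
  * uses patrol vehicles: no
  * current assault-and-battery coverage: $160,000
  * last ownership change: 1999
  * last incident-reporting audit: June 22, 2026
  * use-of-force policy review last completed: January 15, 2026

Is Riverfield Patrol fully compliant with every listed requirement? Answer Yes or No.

1. incident-reporting audit 82 days ago vs limit 90 → met
2. use-of-force policy review 240 days ago vs limit 270 → met
3. assault-and-battery coverage $160,000 ≥ $125,000 → met
4. background re-screening 27 days ago vs limit 30 → met
5. guard registration renewal 27 days ago vs limit 30 → met
6. firearms qualification 65 days ago vs limit 120 → met
7. condition 'uses patrol vehicles' does not hold → requirement n/a → met
All met.

Yes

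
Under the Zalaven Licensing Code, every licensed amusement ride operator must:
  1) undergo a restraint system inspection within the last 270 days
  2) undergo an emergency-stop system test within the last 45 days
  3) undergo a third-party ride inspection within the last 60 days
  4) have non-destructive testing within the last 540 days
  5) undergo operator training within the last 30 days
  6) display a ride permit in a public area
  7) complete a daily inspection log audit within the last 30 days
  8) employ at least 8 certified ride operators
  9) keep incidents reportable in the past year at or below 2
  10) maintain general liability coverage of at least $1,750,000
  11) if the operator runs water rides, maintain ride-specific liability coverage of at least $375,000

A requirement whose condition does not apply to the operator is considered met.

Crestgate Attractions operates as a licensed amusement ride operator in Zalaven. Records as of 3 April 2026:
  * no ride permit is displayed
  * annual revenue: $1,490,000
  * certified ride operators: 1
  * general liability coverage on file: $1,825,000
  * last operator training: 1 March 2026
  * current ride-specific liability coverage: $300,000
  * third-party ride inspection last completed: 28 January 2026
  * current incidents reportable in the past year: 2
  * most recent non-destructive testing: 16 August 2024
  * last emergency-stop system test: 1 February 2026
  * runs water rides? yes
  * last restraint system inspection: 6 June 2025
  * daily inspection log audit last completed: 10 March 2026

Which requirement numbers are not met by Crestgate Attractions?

1, 2, 3, 4, 5, 6, 8, 11

1. restraint system inspection 301 days ago vs limit 270 → not met
2. emergency-stop system test 61 days ago vs limit 45 → not met
3. third-party ride inspection 65 days ago vs limit 60 → not met
4. non-destructive testing 595 days ago vs limit 540 → not met
5. operator training 33 days ago vs limit 30 → not met
6. ride permit absent → not met
7. daily inspection log audit 24 days ago vs limit 30 → met
8. certified ride operators 1 < 8 → not met
9. incidents reportable in the past year 2 ≤ 2 → met
10. general liability coverage $1,825,000 ≥ $1,750,000 → met
11. condition 'runs water rides' holds; ride-specific liability coverage $300,000 < $375,000 → not met
Not met: 1, 2, 3, 4, 5, 6, 8, 11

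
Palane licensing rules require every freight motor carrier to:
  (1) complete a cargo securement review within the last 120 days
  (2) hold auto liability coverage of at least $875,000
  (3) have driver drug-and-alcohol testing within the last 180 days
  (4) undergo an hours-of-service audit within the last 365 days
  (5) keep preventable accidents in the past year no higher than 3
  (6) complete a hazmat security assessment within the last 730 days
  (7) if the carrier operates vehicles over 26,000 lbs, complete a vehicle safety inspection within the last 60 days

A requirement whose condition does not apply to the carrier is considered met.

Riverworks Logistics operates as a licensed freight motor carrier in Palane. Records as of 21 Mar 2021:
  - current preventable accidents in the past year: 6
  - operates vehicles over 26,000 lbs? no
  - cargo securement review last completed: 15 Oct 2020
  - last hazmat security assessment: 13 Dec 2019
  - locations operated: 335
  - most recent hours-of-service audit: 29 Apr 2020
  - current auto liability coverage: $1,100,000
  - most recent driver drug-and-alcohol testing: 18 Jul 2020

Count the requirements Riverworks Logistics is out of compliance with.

3

1. cargo securement review 157 days ago vs limit 120 → not met
2. auto liability coverage $1,100,000 ≥ $875,000 → met
3. driver drug-and-alcohol testing 246 days ago vs limit 180 → not met
4. hours-of-service audit 326 days ago vs limit 365 → met
5. preventable accidents in the past year 6 > 3 → not met
6. hazmat security assessment 464 days ago vs limit 730 → met
7. condition 'operates vehicles over 26,000 lbs' does not hold → requirement n/a → met
Not met: 3 of 7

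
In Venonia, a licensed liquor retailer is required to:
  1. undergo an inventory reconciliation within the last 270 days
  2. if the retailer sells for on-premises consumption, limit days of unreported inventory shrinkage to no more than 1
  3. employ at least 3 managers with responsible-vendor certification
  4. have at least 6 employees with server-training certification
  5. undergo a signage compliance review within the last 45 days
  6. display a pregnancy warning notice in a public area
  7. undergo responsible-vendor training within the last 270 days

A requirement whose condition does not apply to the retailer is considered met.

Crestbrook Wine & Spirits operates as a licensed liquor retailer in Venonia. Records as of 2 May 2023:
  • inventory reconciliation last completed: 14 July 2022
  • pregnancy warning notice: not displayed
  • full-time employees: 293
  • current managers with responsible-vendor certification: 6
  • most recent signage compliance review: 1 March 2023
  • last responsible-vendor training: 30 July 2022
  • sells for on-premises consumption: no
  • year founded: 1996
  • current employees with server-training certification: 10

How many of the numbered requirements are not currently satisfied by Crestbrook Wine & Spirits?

4

1. inventory reconciliation 292 days ago vs limit 270 → not met
2. condition 'sells for on-premises consumption' does not hold → requirement n/a → met
3. managers with responsible-vendor certification 6 ≥ 3 → met
4. employees with server-training certification 10 ≥ 6 → met
5. signage compliance review 62 days ago vs limit 45 → not met
6. pregnancy warning notice absent → not met
7. responsible-vendor training 276 days ago vs limit 270 → not met
Not met: 4 of 7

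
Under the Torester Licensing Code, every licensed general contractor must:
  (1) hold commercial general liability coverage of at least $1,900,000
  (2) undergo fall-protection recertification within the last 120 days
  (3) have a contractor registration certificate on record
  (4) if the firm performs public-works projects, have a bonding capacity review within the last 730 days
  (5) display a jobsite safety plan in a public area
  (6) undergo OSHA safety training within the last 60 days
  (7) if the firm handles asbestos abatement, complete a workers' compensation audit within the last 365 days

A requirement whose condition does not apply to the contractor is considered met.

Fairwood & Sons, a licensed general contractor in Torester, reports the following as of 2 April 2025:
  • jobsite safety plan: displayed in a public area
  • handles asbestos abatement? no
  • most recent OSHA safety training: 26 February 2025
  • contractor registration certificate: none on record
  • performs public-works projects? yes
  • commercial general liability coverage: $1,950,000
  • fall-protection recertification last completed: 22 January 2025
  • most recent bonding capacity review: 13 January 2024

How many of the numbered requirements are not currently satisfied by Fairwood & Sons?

1. commercial general liability coverage $1,950,000 ≥ $1,900,000 → met
2. fall-protection recertification 70 days ago vs limit 120 → met
3. contractor registration certificate absent → not met
4. condition 'performs public-works projects' holds; bonding capacity review 445 days ago vs limit 730 → met
5. jobsite safety plan present → met
6. OSHA safety training 35 days ago vs limit 60 → met
7. condition 'handles asbestos abatement' does not hold → requirement n/a → met
Not met: 1 of 7

1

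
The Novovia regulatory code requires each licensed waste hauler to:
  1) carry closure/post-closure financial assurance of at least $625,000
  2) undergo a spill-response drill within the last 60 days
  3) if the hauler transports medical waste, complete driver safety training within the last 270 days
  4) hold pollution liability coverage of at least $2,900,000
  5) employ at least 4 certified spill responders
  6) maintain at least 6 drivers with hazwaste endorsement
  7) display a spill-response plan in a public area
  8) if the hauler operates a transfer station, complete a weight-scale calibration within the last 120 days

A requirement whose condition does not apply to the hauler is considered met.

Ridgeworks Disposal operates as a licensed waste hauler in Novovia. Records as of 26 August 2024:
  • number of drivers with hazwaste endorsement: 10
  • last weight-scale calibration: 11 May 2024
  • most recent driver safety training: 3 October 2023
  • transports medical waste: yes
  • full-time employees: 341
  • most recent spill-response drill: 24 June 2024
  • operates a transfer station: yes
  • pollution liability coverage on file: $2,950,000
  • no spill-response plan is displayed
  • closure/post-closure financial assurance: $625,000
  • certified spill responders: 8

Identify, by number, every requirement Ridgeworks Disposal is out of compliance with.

1. closure/post-closure financial assurance $625,000 ≥ $625,000 → met
2. spill-response drill 63 days ago vs limit 60 → not met
3. condition 'transports medical waste' holds; driver safety training 328 days ago vs limit 270 → not met
4. pollution liability coverage $2,950,000 ≥ $2,900,000 → met
5. certified spill responders 8 ≥ 4 → met
6. drivers with hazwaste endorsement 10 ≥ 6 → met
7. spill-response plan absent → not met
8. condition 'operates a transfer station' holds; weight-scale calibration 107 days ago vs limit 120 → met
Not met: 2, 3, 7

2, 3, 7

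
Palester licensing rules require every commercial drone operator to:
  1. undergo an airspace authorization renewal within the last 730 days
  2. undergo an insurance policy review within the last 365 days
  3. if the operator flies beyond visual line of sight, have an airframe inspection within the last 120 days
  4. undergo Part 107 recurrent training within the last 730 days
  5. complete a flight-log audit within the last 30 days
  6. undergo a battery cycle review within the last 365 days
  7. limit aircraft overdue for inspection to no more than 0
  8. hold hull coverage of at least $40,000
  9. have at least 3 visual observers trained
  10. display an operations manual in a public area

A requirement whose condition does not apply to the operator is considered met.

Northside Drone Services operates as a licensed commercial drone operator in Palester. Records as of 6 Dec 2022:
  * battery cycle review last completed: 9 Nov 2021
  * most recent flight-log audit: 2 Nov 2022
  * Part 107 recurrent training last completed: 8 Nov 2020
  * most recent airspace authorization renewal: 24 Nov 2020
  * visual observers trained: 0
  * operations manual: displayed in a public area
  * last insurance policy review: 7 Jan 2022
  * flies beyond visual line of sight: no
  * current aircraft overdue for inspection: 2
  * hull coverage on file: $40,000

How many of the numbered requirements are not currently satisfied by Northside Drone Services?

6

1. airspace authorization renewal 742 days ago vs limit 730 → not met
2. insurance policy review 333 days ago vs limit 365 → met
3. condition 'flies beyond visual line of sight' does not hold → requirement n/a → met
4. Part 107 recurrent training 758 days ago vs limit 730 → not met
5. flight-log audit 34 days ago vs limit 30 → not met
6. battery cycle review 392 days ago vs limit 365 → not met
7. aircraft overdue for inspection 2 > 0 → not met
8. hull coverage $40,000 ≥ $40,000 → met
9. visual observers trained 0 < 3 → not met
10. operations manual present → met
Not met: 6 of 10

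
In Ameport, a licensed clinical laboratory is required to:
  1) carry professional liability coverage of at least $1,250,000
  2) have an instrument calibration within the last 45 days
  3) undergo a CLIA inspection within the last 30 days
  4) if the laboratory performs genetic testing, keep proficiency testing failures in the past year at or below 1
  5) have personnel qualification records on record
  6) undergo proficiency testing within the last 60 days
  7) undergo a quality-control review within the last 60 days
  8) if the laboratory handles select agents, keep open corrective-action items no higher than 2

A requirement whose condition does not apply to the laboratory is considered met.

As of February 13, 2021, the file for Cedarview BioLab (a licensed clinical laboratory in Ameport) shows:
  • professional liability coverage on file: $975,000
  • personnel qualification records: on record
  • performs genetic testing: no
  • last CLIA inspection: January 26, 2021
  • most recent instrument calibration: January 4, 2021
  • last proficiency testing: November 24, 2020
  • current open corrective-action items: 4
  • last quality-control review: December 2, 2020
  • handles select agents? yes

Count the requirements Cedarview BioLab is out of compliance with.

4

1. professional liability coverage $975,000 < $1,250,000 → not met
2. instrument calibration 40 days ago vs limit 45 → met
3. CLIA inspection 18 days ago vs limit 30 → met
4. condition 'performs genetic testing' does not hold → requirement n/a → met
5. personnel qualification records present → met
6. proficiency testing 81 days ago vs limit 60 → not met
7. quality-control review 73 days ago vs limit 60 → not met
8. condition 'handles select agents' holds; open corrective-action items 4 > 2 → not met
Not met: 4 of 8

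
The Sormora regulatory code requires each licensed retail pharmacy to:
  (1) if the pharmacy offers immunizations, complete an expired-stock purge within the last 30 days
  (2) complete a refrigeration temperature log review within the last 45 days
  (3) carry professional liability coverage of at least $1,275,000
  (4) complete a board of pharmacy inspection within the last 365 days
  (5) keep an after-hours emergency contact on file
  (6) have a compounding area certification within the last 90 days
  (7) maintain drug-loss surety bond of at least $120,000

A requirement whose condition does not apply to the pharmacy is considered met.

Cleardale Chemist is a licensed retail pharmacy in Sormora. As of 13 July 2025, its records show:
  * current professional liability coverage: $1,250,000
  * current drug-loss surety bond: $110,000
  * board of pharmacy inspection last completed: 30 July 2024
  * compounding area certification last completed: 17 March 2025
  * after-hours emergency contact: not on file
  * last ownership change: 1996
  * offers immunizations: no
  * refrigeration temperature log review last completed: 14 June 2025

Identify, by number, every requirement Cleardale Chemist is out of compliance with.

1. condition 'offers immunizations' does not hold → requirement n/a → met
2. refrigeration temperature log review 29 days ago vs limit 45 → met
3. professional liability coverage $1,250,000 < $1,275,000 → not met
4. board of pharmacy inspection 348 days ago vs limit 365 → met
5. after-hours emergency contact absent → not met
6. compounding area certification 118 days ago vs limit 90 → not met
7. drug-loss surety bond $110,000 < $120,000 → not met
Not met: 3, 5, 6, 7

3, 5, 6, 7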